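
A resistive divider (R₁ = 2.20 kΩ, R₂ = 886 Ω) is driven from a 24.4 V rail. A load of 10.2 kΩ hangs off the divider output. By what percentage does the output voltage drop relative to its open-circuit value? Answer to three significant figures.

The divider's output (Thévenin) resistance is R₁‖R₂ = 631.6 Ω.
Fractional drop under load = R_th/(R_th + R_L) = 631.6 / (631.6 + 10200) = 0.05831.
So the output falls by 5.83 %.

5.83 %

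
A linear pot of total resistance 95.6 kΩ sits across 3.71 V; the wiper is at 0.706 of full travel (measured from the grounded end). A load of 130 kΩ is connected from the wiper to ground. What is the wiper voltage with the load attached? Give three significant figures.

The wiper splits the pot into (1−α)R = 28.11 kΩ above and αR = 67.49 kΩ below.
Lower section ‖ load = 44.43 kΩ.
V_wiper = 3.71 × 44.43/(28.11 + 44.43) = 2.27 V.

V ≈ 2.27 V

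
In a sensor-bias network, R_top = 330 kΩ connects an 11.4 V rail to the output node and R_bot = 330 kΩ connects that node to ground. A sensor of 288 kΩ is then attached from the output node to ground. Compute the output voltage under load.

V_out ≈ 3.62 V

The load sits in parallel with R_bot: R_bot‖R_L = (330 × 288) / (330 + 288) = 153.8 kΩ.
V_out = 11.4 × 153.8 / (330 + 153.8) = 11.4 × 153.8/483.8 = 3.62 V.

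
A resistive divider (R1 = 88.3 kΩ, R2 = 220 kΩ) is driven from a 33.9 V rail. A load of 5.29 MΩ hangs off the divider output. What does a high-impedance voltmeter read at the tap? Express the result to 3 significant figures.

The load sits in parallel with R2: R2‖R_L = (220 × 5290) / (220 + 5290) = 211.2 kΩ.
V_out = 33.9 × 211.2 / (88.3 + 211.2) = 33.9 × 211.2/299.5 = 23.9 V.

V_out ≈ 23.9 V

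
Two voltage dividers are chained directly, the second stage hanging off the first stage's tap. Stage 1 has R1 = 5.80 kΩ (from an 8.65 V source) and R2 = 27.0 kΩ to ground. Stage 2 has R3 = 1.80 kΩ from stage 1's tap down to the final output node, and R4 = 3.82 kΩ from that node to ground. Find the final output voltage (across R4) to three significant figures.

V_out ≈ 2.62 V

Stage 2 presents R3+R4 = 5.620 kΩ as a load on stage 1's tap.
Stage 1's lower leg becomes R2‖(R3+R4) = 4.652 kΩ, so V_mid = 8.65 × 4.652/10.45 = 3.850 V.
Stage 2 is itself unloaded: V_out = V_mid × R4/(R3+R4) = 3.850 × 3.82/5.620 = 2.62 V.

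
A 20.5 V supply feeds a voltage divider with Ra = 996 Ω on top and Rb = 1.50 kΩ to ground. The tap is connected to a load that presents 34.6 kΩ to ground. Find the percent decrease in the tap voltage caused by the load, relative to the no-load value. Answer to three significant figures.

1.70 %

The divider's output (Thévenin) resistance is Ra‖Rb = 598.6 Ω.
Fractional drop under load = R_th/(R_th + R_L) = 598.6 / (598.6 + 34600) = 0.01701.
So the output falls by 1.70 %.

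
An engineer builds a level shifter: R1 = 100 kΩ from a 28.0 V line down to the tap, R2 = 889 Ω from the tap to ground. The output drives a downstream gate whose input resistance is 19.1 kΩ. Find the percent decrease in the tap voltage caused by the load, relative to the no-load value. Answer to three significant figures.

4.41 %

The divider's output (Thévenin) resistance is R1‖R2 = 881.2 Ω.
Fractional drop under load = R_th/(R_th + R_L) = 881.2 / (881.2 + 19100) = 0.04410.
So the output falls by 4.41 %.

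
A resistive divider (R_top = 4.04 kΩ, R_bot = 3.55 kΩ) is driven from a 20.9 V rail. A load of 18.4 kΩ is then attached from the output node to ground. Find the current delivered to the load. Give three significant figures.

R_bot‖R_L = 2.976 kΩ; V_out = 20.9 × 2.976/7.016 = 8.865 V.
I_L = V_out / R_L = 8.865 / 18.4 kΩ = 0.482 mA.

I_L ≈ 0.482 mA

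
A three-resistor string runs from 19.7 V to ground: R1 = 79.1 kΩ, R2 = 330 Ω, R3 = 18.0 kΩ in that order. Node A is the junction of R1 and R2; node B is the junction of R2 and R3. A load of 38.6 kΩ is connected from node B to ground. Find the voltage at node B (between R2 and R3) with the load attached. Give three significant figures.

At node B, R3 is in parallel with the load: R3‖R_L = 12280 Ω.
Below node A the resistance is R2 + (R3‖R_L) = 12610 Ω, so V_A = 19.7 × 12610/91710 = 2.708 V.
Then V_B = V_A × (R3‖R_L)/(R2 + R3‖R_L) = 2.708 × 12280/12610 = 2.64 V.

V ≈ 2.64 V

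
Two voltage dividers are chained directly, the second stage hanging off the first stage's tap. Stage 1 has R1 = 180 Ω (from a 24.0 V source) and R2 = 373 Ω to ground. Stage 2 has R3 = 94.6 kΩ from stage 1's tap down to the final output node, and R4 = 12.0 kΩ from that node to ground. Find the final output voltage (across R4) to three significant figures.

V_out ≈ 1.82 V

Stage 2 presents R3+R4 = 106600 Ω as a load on stage 1's tap.
Stage 1's lower leg becomes R2‖(R3+R4) = 371.7 Ω, so V_mid = 24.0 × 371.7/551.7 = 16.17 V.
Stage 2 is itself unloaded: V_out = V_mid × R4/(R3+R4) = 16.17 × 12000/106600 = 1.82 V.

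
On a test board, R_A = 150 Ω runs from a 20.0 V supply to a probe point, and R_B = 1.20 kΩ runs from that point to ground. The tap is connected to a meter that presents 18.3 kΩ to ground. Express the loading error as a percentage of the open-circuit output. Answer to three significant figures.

0.723 %

The divider's output (Thévenin) resistance is R_A‖R_B = 133.3 Ω.
Fractional drop under load = R_th/(R_th + R_L) = 133.3 / (133.3 + 18300) = 0.007233.
So the output falls by 0.723 %.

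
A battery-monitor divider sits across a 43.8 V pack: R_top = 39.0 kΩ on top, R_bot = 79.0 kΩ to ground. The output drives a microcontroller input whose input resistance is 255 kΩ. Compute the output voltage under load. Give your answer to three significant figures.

V_out ≈ 26.6 V

The load sits in parallel with R_bot: R_bot‖R_L = (79.0 × 255) / (79.0 + 255) = 60.31 kΩ.
V_out = 43.8 × 60.31 / (39.0 + 60.31) = 43.8 × 60.31/99.31 = 26.6 V.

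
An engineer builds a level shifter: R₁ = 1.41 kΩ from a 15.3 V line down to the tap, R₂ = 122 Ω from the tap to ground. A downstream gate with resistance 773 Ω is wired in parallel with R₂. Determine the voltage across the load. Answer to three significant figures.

V_out ≈ 1.06 V

The load sits in parallel with R₂: R₂‖R_L = (122 × 773) / (122 + 773) = 105.4 Ω.
V_out = 15.3 × 105.4 / (1410 + 105.4) = 15.3 × 105.4/1515 = 1.06 V.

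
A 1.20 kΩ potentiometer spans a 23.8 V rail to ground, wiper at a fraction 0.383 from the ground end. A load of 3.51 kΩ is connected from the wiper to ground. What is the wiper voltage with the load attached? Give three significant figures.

V ≈ 8.43 V

The wiper splits the pot into (1−α)R = 740.4 Ω above and αR = 459.6 Ω below.
Lower section ‖ load = 406.4 Ω.
V_wiper = 23.8 × 406.4/(740.4 + 406.4) = 8.43 V.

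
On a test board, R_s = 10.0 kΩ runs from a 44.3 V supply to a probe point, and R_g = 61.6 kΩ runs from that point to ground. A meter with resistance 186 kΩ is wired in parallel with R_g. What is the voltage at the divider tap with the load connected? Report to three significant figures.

The load sits in parallel with R_g: R_g‖R_L = (61.6 × 186) / (61.6 + 186) = 46.27 kΩ.
V_out = 44.3 × 46.27 / (10.0 + 46.27) = 44.3 × 46.27/56.27 = 36.4 V.

V_out ≈ 36.4 V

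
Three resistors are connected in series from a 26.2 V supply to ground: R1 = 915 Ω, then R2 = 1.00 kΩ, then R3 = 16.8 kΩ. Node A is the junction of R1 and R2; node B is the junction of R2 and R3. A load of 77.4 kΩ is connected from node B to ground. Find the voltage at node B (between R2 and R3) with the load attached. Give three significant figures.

At node B, R3 is in parallel with the load: R3‖R_L = 13800 Ω.
Below node A the resistance is R2 + (R3‖R_L) = 14800 Ω, so V_A = 26.2 × 14800/15720 = 24.67 V.
Then V_B = V_A × (R3‖R_L)/(R2 + R3‖R_L) = 24.67 × 13800/14800 = 23.0 V.

V ≈ 23.0 V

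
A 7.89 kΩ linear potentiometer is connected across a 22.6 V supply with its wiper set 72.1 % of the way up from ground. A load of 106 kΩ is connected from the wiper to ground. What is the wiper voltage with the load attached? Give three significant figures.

The wiper splits the pot into (1−α)R = 2.201 kΩ above and αR = 5.689 kΩ below.
Lower section ‖ load = 5.399 kΩ.
V_wiper = 22.6 × 5.399/(2.201 + 5.399) = 16.1 V.

V ≈ 16.1 V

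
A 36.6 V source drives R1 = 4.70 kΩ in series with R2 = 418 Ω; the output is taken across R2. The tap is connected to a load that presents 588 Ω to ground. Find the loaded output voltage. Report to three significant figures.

V_out ≈ 1.81 V

The load sits in parallel with R2: R2‖R_L = (418 × 588) / (418 + 588) = 244.3 Ω.
V_out = 36.6 × 244.3 / (4700 + 244.3) = 36.6 × 244.3/4944 = 1.81 V.
(Unloaded it would have been 2.99 V.)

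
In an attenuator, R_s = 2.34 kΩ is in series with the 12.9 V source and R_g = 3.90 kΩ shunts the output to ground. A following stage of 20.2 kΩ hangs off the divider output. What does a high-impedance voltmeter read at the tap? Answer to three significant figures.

V_out ≈ 7.52 V

The load sits in parallel with R_g: R_g‖R_L = (3.90 × 20.2) / (3.90 + 20.2) = 3.269 kΩ.
V_out = 12.9 × 3.269 / (2.34 + 3.269) = 12.9 × 3.269/5.609 = 7.52 V.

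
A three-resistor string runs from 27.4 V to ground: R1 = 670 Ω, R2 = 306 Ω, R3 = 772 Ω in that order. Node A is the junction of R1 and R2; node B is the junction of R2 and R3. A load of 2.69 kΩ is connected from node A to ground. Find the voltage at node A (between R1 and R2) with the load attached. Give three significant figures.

V ≈ 14.6 V

Below node A the series string R2+R3 = 1078 Ω sits in parallel with the 2690 Ω load: 769.6 Ω.
V_A = 27.4 × 769.6/(670 + 769.6) = 14.6 V.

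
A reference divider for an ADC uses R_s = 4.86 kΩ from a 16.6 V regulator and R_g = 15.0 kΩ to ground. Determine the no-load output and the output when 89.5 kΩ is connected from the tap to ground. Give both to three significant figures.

Unloaded: 12.5 V; loaded: 12.0 V

Open-circuit: V = 16.6 × 15.0/(4.86 + 15.0) = 12.5 V.
With the load, R_g becomes R_g‖R_L = 12.85 kΩ, so V = 16.6 × 12.85/17.71 = 12.0 V.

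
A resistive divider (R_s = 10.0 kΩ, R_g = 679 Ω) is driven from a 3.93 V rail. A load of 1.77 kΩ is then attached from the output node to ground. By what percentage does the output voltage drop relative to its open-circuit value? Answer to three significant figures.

26.4 %

Unloaded V = 3.93 × 679/10680 = 0.2499 V.
Loaded: R_g‖R_L = 490.7 Ω, giving V = 3.93 × 490.7/10490 = 0.1838 V.
Drop = (0.2499 − 0.1838) / 0.2499 = 26.4 %.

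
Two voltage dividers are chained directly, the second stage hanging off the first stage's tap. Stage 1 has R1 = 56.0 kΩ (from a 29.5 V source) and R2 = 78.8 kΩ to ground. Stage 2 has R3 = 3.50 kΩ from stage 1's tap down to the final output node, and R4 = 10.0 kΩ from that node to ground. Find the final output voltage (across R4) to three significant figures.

V_out ≈ 3.73 V

Stage 2 presents R3+R4 = 13.50 kΩ as a load on stage 1's tap.
Stage 1's lower leg becomes R2‖(R3+R4) = 11.53 kΩ, so V_mid = 29.5 × 11.53/67.53 = 5.035 V.
Stage 2 is itself unloaded: V_out = V_mid × R4/(R3+R4) = 5.035 × 10.0/13.50 = 3.73 V.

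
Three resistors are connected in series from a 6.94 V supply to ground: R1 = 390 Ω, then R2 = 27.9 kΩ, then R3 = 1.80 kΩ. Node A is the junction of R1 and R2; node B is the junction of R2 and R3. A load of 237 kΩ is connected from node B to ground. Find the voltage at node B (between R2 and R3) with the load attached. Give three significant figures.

V ≈ 0.412 V

At node B, R3 is in parallel with the load: R3‖R_L = 1786 Ω.
Below node A the resistance is R2 + (R3‖R_L) = 29690 Ω, so V_A = 6.94 × 29690/30080 = 6.850 V.
Then V_B = V_A × (R3‖R_L)/(R2 + R3‖R_L) = 6.850 × 1786/29690 = 0.412 V.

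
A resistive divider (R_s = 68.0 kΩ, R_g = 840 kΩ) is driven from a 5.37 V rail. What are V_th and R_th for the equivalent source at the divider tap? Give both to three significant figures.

V_th is the open-circuit tap voltage: 5.37 × 840/(68.0 + 840) = 4.97 V.
With the supply zeroed, R_s and R_g appear in parallel from the tap: R_th = R_s‖R_g = (68.0 × 840)/908.0 = 62.9 kΩ.

V_th = 4.97 V, R_th = 62.9 kΩ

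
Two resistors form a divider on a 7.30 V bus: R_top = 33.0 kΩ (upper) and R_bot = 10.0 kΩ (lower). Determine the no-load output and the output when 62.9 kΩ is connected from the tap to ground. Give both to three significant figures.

Unloaded: 1.70 V; loaded: 1.51 V

Open-circuit: V = 7.30 × 10.0/(33.0 + 10.0) = 1.70 V.
With the load, R_bot becomes R_bot‖R_L = 8.628 kΩ, so V = 7.30 × 8.628/41.63 = 1.51 V.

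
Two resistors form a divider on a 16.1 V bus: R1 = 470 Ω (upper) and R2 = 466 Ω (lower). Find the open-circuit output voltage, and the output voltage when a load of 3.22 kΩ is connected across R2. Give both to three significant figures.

Unloaded: 8.02 V; loaded: 7.47 V

Open-circuit: V = 16.1 × 466/(470 + 466) = 8.02 V.
With the load, R2 becomes R2‖R_L = 407.1 Ω, so V = 16.1 × 407.1/877.1 = 7.47 V.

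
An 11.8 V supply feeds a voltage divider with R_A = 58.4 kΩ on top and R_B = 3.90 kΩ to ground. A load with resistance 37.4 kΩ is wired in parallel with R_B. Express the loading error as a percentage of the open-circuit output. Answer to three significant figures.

The divider's output (Thévenin) resistance is R_A‖R_B = 3.656 kΩ.
Fractional drop under load = R_th/(R_th + R_L) = 3.656 / (3.656 + 37.4) = 0.08905.
So the output falls by 8.90 %.

8.90 %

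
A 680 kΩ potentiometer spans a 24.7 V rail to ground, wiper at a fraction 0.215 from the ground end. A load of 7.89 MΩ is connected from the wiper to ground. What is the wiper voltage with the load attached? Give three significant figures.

The wiper splits the pot into (1−α)R = 533.8 kΩ above and αR = 146.2 kΩ below.
Lower section ‖ load = 143.5 kΩ.
V_wiper = 24.7 × 143.5/(533.8 + 143.5) = 5.23 V.

V ≈ 5.23 V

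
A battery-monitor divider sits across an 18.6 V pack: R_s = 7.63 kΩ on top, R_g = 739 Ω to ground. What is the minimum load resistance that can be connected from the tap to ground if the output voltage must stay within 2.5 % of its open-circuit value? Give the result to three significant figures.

Output resistance R_th = R_s‖R_g = (7630 × 739)/8369 = 673.7 Ω.
The fractional drop is R_th/(R_th + R_L); requiring this ≤ 0.0250 gives R_L ≥ R_th(1/0.0250 − 1) = 673.7 × 39.00 = 26.3 kΩ.

R_L(min) ≈ 26.3 kΩ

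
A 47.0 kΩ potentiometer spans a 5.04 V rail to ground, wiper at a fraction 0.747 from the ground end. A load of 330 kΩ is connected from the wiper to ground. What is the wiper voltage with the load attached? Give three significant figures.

V ≈ 3.67 V

The wiper splits the pot into (1−α)R = 11.89 kΩ above and αR = 35.11 kΩ below.
Lower section ‖ load = 31.73 kΩ.
V_wiper = 5.04 × 31.73/(11.89 + 31.73) = 3.67 V.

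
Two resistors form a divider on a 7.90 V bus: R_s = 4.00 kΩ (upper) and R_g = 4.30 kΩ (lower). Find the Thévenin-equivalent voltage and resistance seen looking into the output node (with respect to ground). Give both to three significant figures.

V_th = 4.09 V, R_th = 2.07 kΩ

V_th is the open-circuit tap voltage: 7.90 × 4.30/(4.00 + 4.30) = 4.09 V.
With the supply zeroed, R_s and R_g appear in parallel from the tap: R_th = R_s‖R_g = (4.00 × 4.30)/8.300 = 2.07 kΩ.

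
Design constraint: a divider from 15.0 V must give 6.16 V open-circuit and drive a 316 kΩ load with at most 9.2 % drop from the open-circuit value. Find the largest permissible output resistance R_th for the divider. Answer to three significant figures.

R_th ≤ 32.0 kΩ

Loading drop = R_th/(R_th + R_L) ≤ 0.0920, so R_th ≤ R_L · ε/(1−ε) = 316 kΩ × 0.0920/0.9080 = 32.0 kΩ.
(Any R1, R2 with R2/(R1+R2) = 0.411 and R1‖R2 ≤ 32.0 kΩ will meet the spec.)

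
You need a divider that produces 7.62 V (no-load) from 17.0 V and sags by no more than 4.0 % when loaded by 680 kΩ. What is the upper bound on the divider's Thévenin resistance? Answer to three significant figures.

R_th ≤ 28.3 kΩ

Loading drop = R_th/(R_th + R_L) ≤ 0.0400, so R_th ≤ R_L · ε/(1−ε) = 680 kΩ × 0.0400/0.9600 = 28.3 kΩ.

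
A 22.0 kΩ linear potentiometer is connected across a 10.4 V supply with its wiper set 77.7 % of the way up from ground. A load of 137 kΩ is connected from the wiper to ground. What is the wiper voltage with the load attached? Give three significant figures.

The wiper splits the pot into (1−α)R = 4.906 kΩ above and αR = 17.09 kΩ below.
Lower section ‖ load = 15.20 kΩ.
V_wiper = 10.4 × 15.20/(4.906 + 15.20) = 7.86 V.

V ≈ 7.86 V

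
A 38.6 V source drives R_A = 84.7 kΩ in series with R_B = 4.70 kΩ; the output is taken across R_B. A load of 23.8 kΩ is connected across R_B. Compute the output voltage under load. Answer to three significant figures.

The load sits in parallel with R_B: R_B‖R_L = (4.70 × 23.8) / (4.70 + 23.8) = 3.925 kΩ.
V_out = 38.6 × 3.925 / (84.7 + 3.925) = 38.6 × 3.925/88.62 = 1.71 V.

V_out ≈ 1.71 V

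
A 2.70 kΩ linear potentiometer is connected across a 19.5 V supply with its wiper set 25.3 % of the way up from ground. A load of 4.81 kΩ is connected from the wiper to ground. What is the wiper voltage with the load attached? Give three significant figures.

The wiper splits the pot into (1−α)R = 2017 Ω above and αR = 683.1 Ω below.
Lower section ‖ load = 598.2 Ω.
V_wiper = 19.5 × 598.2/(2017 + 598.2) = 4.46 V.

V ≈ 4.46 V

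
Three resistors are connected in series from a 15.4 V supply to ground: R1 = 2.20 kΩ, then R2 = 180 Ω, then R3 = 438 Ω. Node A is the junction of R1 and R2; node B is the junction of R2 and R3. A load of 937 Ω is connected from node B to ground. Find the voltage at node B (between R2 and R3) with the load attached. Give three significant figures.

At node B, R3 is in parallel with the load: R3‖R_L = 298.5 Ω.
Below node A the resistance is R2 + (R3‖R_L) = 478.5 Ω, so V_A = 15.4 × 478.5/2678 = 2.751 V.
Then V_B = V_A × (R3‖R_L)/(R2 + R3‖R_L) = 2.751 × 298.5/478.5 = 1.72 V.

V ≈ 1.72 V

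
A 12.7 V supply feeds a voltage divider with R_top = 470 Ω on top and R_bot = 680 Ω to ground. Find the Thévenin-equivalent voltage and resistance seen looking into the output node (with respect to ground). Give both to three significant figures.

V_th is the open-circuit tap voltage: 12.7 × 680/(470 + 680) = 7.51 V.
With the supply zeroed, R_top and R_bot appear in parallel from the tap: R_th = R_top‖R_bot = (470 × 680)/1150 = 278 Ω.

V_th = 7.51 V, R_th = 278 Ω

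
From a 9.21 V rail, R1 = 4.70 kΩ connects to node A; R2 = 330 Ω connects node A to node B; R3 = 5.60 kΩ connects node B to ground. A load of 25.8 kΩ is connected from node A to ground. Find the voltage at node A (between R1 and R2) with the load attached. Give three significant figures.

Below node A the series string R2+R3 = 5930 Ω sits in parallel with the 25800 Ω load: 4822 Ω.
V_A = 9.21 × 4822/(4700 + 4822) = 4.66 V.

V ≈ 4.66 V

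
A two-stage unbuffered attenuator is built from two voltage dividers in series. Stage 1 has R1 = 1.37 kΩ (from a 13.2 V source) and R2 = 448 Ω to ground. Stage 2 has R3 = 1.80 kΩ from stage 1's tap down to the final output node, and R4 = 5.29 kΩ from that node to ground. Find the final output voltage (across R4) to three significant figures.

Stage 2 presents R3+R4 = 7090 Ω as a load on stage 1's tap.
Stage 1's lower leg becomes R2‖(R3+R4) = 421.4 Ω, so V_mid = 13.2 × 421.4/1791 = 3.105 V.
Stage 2 is itself unloaded: V_out = V_mid × R4/(R3+R4) = 3.105 × 5290/7090 = 2.32 V.

V_out ≈ 2.32 V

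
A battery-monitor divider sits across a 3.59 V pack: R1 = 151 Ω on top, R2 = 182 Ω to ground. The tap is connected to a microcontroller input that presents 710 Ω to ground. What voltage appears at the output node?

The load sits in parallel with R2: R2‖R_L = (182 × 710) / (182 + 710) = 144.9 Ω.
V_out = 3.59 × 144.9 / (151 + 144.9) = 3.59 × 144.9/295.9 = 1.76 V.

V_out ≈ 1.76 V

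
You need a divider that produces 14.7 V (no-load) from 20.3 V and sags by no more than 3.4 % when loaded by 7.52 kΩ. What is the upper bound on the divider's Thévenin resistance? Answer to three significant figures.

Loading drop = R_th/(R_th + R_L) ≤ 0.0340, so R_th ≤ R_L · ε/(1−ε) = 7.52 kΩ × 0.0340/0.9660 = 265 Ω.

R_th ≤ 265 Ω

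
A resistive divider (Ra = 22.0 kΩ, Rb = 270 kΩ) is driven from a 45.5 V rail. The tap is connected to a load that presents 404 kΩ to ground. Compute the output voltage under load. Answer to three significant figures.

V_out ≈ 40.1 V

The load sits in parallel with Rb: Rb‖R_L = (270 × 404) / (270 + 404) = 161.8 kΩ.
V_out = 45.5 × 161.8 / (22.0 + 161.8) = 45.5 × 161.8/183.8 = 40.1 V.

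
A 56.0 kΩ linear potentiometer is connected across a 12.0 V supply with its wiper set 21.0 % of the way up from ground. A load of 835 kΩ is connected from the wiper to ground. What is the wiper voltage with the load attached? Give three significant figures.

The wiper splits the pot into (1−α)R = 44.24 kΩ above and αR = 11.76 kΩ below.
Lower section ‖ load = 11.60 kΩ.
V_wiper = 12.0 × 11.60/(44.24 + 11.60) = 2.49 V.

V ≈ 2.49 V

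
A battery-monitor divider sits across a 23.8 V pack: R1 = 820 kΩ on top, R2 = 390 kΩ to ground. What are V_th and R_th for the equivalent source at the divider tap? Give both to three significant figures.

V_th is the open-circuit tap voltage: 23.8 × 390/(820 + 390) = 7.67 V.
With the supply zeroed, R1 and R2 appear in parallel from the tap: R_th = R1‖R2 = (820 × 390)/1210 = 264 kΩ.

V_th = 7.67 V, R_th = 264 kΩ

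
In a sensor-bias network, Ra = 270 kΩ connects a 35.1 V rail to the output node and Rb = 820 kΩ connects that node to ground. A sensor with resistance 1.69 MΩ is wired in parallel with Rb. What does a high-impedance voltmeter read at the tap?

The load sits in parallel with Rb: Rb‖R_L = (820 × 1690) / (820 + 1690) = 552.1 kΩ.
V_out = 35.1 × 552.1 / (270 + 552.1) = 35.1 × 552.1/822.1 = 23.6 V.

V_out ≈ 23.6 V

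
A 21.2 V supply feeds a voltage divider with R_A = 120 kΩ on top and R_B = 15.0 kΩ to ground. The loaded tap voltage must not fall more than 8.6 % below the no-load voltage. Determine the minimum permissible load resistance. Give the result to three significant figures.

Output resistance R_th = R_A‖R_B = (120 × 15.0)/135.0 = 13.33 kΩ.
The fractional drop is R_th/(R_th + R_L); requiring this ≤ 0.0860 gives R_L ≥ R_th(1/0.0860 − 1) = 13.33 × 10.63 = 142 kΩ.

R_L(min) ≈ 142 kΩ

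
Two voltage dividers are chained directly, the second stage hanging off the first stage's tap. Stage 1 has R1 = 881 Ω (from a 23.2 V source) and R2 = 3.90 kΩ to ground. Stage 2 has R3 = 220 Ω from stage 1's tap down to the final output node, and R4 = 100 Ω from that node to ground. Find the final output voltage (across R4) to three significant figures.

V_out ≈ 1.82 V

Stage 2 presents R3+R4 = 320.0 Ω as a load on stage 1's tap.
Stage 1's lower leg becomes R2‖(R3+R4) = 295.7 Ω, so V_mid = 23.2 × 295.7/1177 = 5.831 V.
Stage 2 is itself unloaded: V_out = V_mid × R4/(R3+R4) = 5.831 × 100/320.0 = 1.82 V.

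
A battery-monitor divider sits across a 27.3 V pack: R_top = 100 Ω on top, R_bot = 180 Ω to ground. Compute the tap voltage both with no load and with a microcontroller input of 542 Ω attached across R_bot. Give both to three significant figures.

Open-circuit: V = 27.3 × 180/(100 + 180) = 17.6 V.
With the load, R_bot becomes R_bot‖R_L = 135.1 Ω, so V = 27.3 × 135.1/235.1 = 15.7 V.

Unloaded: 17.6 V; loaded: 15.7 V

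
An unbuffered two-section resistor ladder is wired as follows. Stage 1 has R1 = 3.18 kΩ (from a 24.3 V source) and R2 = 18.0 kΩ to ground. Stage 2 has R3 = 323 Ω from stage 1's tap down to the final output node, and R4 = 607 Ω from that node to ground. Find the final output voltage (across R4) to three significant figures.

Stage 2 presents R3+R4 = 930.0 Ω as a load on stage 1's tap.
Stage 1's lower leg becomes R2‖(R3+R4) = 884.3 Ω, so V_mid = 24.3 × 884.3/4064 = 5.287 V.
Stage 2 is itself unloaded: V_out = V_mid × R4/(R3+R4) = 5.287 × 607/930.0 = 3.45 V.

V_out ≈ 3.45 V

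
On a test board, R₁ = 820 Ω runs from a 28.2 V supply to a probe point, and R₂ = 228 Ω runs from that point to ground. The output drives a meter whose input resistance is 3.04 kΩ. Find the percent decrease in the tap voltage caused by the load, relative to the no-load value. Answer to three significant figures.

The divider's output (Thévenin) resistance is R₁‖R₂ = 178.4 Ω.
Fractional drop under load = R_th/(R_th + R_L) = 178.4 / (178.4 + 3040) = 0.05543.
So the output falls by 5.54 %.

5.54 %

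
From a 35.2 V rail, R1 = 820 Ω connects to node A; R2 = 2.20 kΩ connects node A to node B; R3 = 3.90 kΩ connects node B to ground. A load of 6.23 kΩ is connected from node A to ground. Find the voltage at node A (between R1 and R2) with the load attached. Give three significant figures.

V ≈ 27.8 V

Below node A the series string R2+R3 = 6100 Ω sits in parallel with the 6230 Ω load: 3082 Ω.
V_A = 35.2 × 3082/(820 + 3082) = 27.8 V.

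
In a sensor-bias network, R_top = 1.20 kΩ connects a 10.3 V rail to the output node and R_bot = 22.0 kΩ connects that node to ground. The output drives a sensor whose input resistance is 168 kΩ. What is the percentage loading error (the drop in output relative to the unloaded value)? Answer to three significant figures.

0.673 %

The divider's output (Thévenin) resistance is R_top‖R_bot = 1.138 kΩ.
Fractional drop under load = R_th/(R_th + R_L) = 1.138 / (1.138 + 168) = 0.006728.
So the output falls by 0.673 %.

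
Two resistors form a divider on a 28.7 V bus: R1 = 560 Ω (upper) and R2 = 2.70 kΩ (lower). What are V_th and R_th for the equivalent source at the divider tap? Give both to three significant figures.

V_th = 23.8 V, R_th = 464 Ω

V_th is the open-circuit tap voltage: 28.7 × 2700/(560 + 2700) = 23.8 V.
With the supply zeroed, R1 and R2 appear in parallel from the tap: R_th = R1‖R2 = (560 × 2700)/3260 = 464 Ω.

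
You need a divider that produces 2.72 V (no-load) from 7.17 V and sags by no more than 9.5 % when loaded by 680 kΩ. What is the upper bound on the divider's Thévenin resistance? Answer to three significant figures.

Loading drop = R_th/(R_th + R_L) ≤ 0.0950, so R_th ≤ R_L · ε/(1−ε) = 680 kΩ × 0.0950/0.9050 = 71.4 kΩ.
(Any R1, R2 with R2/(R1+R2) = 0.379 and R1‖R2 ≤ 71.4 kΩ will meet the spec.)

R_th ≤ 71.4 kΩ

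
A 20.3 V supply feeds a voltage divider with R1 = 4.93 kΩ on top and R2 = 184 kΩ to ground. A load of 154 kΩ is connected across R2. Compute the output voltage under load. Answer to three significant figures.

The load sits in parallel with R2: R2‖R_L = (184 × 154) / (184 + 154) = 83.83 kΩ.
V_out = 20.3 × 83.83 / (4.93 + 83.83) = 20.3 × 83.83/88.76 = 19.2 V.

V_out ≈ 19.2 V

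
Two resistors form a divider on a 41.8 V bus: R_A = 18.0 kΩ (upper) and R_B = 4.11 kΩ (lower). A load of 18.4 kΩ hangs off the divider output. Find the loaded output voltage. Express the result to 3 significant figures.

The load sits in parallel with R_B: R_B‖R_L = (4.11 × 18.4) / (4.11 + 18.4) = 3.360 kΩ.
V_out = 41.8 × 3.360 / (18.0 + 3.360) = 41.8 × 3.360/21.36 = 6.57 V.

V_out ≈ 6.57 V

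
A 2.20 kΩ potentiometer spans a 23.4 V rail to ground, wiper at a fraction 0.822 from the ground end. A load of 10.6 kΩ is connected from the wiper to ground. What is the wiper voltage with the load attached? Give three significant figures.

The wiper splits the pot into (1−α)R = 391.6 Ω above and αR = 1808 Ω below.
Lower section ‖ load = 1545 Ω.
V_wiper = 23.4 × 1545/(391.6 + 1545) = 18.7 V.

V ≈ 18.7 V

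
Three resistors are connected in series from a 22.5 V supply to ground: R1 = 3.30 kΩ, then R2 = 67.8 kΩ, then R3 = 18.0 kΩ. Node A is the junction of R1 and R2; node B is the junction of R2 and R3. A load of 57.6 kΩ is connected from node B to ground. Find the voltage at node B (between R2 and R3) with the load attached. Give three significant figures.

V ≈ 3.64 V

At node B, R3 is in parallel with the load: R3‖R_L = 13.71 kΩ.
Below node A the resistance is R2 + (R3‖R_L) = 81.51 kΩ, so V_A = 22.5 × 81.51/84.81 = 21.62 V.
Then V_B = V_A × (R3‖R_L)/(R2 + R3‖R_L) = 21.62 × 13.71/81.51 = 3.64 V.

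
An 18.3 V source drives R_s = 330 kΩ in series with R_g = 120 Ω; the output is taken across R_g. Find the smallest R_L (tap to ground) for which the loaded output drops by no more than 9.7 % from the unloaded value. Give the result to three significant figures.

Output resistance R_th = R_s‖R_g = (330000 × 120)/330100 = 120.0 Ω.
The fractional drop is R_th/(R_th + R_L); requiring this ≤ 0.0970 gives R_L ≥ R_th(1/0.0970 − 1) = 120.0 × 9.309 = 1.12 kΩ.

R_L(min) ≈ 1.12 kΩ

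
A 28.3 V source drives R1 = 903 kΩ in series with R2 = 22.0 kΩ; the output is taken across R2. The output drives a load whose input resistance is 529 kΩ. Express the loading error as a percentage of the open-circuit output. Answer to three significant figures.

3.90 %

The divider's output (Thévenin) resistance is R1‖R2 = 21.48 kΩ.
Fractional drop under load = R_th/(R_th + R_L) = 21.48 / (21.48 + 529) = 0.03901.
So the output falls by 3.90 %.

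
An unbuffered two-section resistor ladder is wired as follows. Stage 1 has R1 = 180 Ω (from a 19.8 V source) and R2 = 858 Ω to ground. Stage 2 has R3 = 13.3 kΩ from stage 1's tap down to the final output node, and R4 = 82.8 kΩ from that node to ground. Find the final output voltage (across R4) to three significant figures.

V_out ≈ 14.1 V

Stage 2 presents R3+R4 = 96100 Ω as a load on stage 1's tap.
Stage 1's lower leg becomes R2‖(R3+R4) = 850.4 Ω, so V_mid = 19.8 × 850.4/1030 = 16.34 V.
Stage 2 is itself unloaded: V_out = V_mid × R4/(R3+R4) = 16.34 × 82800/96100 = 14.1 V.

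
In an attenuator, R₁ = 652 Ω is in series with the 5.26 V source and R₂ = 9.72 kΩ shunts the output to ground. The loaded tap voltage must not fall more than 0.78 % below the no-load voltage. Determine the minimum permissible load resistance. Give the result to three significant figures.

Output resistance R_th = R₁‖R₂ = (652 × 9720)/10370 = 611.0 Ω.
The fractional drop is R_th/(R_th + R_L); requiring this ≤ 0.00780 gives R_L ≥ R_th(1/0.00780 − 1) = 611.0 × 127.2 = 77.7 kΩ.

R_L(min) ≈ 77.7 kΩ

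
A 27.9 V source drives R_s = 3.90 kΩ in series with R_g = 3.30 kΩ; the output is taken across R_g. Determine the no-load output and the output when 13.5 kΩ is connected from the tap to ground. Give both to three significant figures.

Open-circuit: V = 27.9 × 3.30/(3.90 + 3.30) = 12.8 V.
With the load, R_g becomes R_g‖R_L = 2.652 kΩ, so V = 27.9 × 2.652/6.552 = 11.3 V.

Unloaded: 12.8 V; loaded: 11.3 V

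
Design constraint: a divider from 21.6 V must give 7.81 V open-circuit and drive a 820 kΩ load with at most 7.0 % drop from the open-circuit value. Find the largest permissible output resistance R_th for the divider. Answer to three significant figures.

R_th ≤ 61.7 kΩ

Loading drop = R_th/(R_th + R_L) ≤ 0.0700, so R_th ≤ R_L · ε/(1−ε) = 820 kΩ × 0.0700/0.9300 = 61.7 kΩ.
(Any R1, R2 with R2/(R1+R2) = 0.362 and R1‖R2 ≤ 61.7 kΩ will meet the spec.)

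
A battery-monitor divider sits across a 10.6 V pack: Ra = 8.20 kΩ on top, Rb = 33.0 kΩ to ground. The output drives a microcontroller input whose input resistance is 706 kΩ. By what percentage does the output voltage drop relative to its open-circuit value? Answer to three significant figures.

0.922 %

The divider's output (Thévenin) resistance is Ra‖Rb = 6.568 kΩ.
Fractional drop under load = R_th/(R_th + R_L) = 6.568 / (6.568 + 706) = 0.009217.
So the output falls by 0.922 %.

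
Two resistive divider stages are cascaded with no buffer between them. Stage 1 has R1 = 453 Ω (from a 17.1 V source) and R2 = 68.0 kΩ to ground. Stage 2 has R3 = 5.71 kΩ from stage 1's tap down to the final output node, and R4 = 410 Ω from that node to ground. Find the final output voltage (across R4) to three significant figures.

V_out ≈ 1.06 V

Stage 2 presents R3+R4 = 6120 Ω as a load on stage 1's tap.
Stage 1's lower leg becomes R2‖(R3+R4) = 5615 Ω, so V_mid = 17.1 × 5615/6068 = 15.82 V.
Stage 2 is itself unloaded: V_out = V_mid × R4/(R3+R4) = 15.82 × 410/6120 = 1.06 V.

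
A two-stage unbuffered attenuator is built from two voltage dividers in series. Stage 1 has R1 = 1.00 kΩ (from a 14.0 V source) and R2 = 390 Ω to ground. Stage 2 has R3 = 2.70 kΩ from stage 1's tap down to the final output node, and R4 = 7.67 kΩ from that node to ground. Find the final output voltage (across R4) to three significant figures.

V_out ≈ 2.83 V

Stage 2 presents R3+R4 = 10370 Ω as a load on stage 1's tap.
Stage 1's lower leg becomes R2‖(R3+R4) = 375.9 Ω, so V_mid = 14.0 × 375.9/1376 = 3.825 V.
Stage 2 is itself unloaded: V_out = V_mid × R4/(R3+R4) = 3.825 × 7670/10370 = 2.83 V.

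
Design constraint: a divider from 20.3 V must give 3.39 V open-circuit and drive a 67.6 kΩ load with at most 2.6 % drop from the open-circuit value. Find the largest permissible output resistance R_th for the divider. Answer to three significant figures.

Loading drop = R_th/(R_th + R_L) ≤ 0.0260, so R_th ≤ R_L · ε/(1−ε) = 67.6 kΩ × 0.0260/0.9740 = 1.80 kΩ.

R_th ≤ 1.80 kΩ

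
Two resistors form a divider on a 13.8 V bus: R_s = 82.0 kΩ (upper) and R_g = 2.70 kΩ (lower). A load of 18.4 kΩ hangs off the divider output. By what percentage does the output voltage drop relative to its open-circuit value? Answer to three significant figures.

12.4 %

The divider's output (Thévenin) resistance is R_s‖R_g = 2.614 kΩ.
Fractional drop under load = R_th/(R_th + R_L) = 2.614 / (2.614 + 18.4) = 0.1244.
So the output falls by 12.4 %.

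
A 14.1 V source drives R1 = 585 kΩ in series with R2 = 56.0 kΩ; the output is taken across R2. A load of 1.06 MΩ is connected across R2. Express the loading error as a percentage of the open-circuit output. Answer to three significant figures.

The divider's output (Thévenin) resistance is R1‖R2 = 51.11 kΩ.
Fractional drop under load = R_th/(R_th + R_L) = 51.11 / (51.11 + 1060) = 0.04600.
So the output falls by 4.60 %.

4.60 %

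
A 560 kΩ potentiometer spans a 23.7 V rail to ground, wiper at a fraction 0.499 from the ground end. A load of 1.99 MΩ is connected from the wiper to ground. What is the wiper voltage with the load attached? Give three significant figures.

The wiper splits the pot into (1−α)R = 280.6 kΩ above and αR = 279.4 kΩ below.
Lower section ‖ load = 245.0 kΩ.
V_wiper = 23.7 × 245.0/(280.6 + 245.0) = 11.0 V.

V ≈ 11.0 V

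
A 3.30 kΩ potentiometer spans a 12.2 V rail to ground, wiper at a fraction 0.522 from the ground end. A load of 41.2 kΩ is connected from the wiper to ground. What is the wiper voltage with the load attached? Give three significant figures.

V ≈ 6.24 V

The wiper splits the pot into (1−α)R = 1.577 kΩ above and αR = 1.723 kΩ below.
Lower section ‖ load = 1.653 kΩ.
V_wiper = 12.2 × 1.653/(1.577 + 1.653) = 6.24 V.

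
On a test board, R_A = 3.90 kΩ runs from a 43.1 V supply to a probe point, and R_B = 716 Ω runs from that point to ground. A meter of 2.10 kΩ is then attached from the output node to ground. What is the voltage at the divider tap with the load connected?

The load sits in parallel with R_B: R_B‖R_L = (716 × 2100) / (716 + 2100) = 533.9 Ω.
V_out = 43.1 × 533.9 / (3900 + 533.9) = 43.1 × 533.9/4434 = 5.19 V.
(Unloaded it would have been 6.69 V.)

V_out ≈ 5.19 V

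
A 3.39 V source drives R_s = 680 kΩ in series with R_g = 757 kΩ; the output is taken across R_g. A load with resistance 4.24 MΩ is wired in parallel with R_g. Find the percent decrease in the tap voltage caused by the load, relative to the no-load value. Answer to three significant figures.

The divider's output (Thévenin) resistance is R_s‖R_g = 358.2 kΩ.
Fractional drop under load = R_th/(R_th + R_L) = 358.2 / (358.2 + 4240) = 0.07790.
So the output falls by 7.79 %.

7.79 %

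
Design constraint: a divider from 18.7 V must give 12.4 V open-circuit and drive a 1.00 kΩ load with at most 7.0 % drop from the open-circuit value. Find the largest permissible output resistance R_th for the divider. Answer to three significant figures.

Loading drop = R_th/(R_th + R_L) ≤ 0.0700, so R_th ≤ R_L · ε/(1−ε) = 1.00 kΩ × 0.0700/0.9300 = 75.3 Ω.
(Any R1, R2 with R2/(R1+R2) = 0.663 and R1‖R2 ≤ 75.3 Ω will meet the spec.)

R_th ≤ 75.3 Ω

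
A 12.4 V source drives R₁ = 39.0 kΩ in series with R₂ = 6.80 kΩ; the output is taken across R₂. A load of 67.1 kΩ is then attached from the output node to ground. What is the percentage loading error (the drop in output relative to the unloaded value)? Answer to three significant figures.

7.94 %

The divider's output (Thévenin) resistance is R₁‖R₂ = 5.790 kΩ.
Fractional drop under load = R_th/(R_th + R_L) = 5.790 / (5.790 + 67.1) = 0.07944.
So the output falls by 7.94 %.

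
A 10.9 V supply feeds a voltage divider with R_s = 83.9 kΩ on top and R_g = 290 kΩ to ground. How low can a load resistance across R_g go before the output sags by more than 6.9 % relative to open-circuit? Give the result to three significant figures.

R_L(min) ≈ 878 kΩ

Output resistance R_th = R_s‖R_g = (83.9 × 290)/373.9 = 65.07 kΩ.
The fractional drop is R_th/(R_th + R_L); requiring this ≤ 0.0690 gives R_L ≥ R_th(1/0.0690 − 1) = 65.07 × 13.49 = 878 kΩ.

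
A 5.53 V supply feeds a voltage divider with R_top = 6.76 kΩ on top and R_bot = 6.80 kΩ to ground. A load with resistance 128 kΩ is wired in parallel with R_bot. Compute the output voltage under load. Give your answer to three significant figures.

V_out ≈ 2.70 V

The load sits in parallel with R_bot: R_bot‖R_L = (6.80 × 128) / (6.80 + 128) = 6.457 kΩ.
V_out = 5.53 × 6.457 / (6.76 + 6.457) = 5.53 × 6.457/13.22 = 2.70 V.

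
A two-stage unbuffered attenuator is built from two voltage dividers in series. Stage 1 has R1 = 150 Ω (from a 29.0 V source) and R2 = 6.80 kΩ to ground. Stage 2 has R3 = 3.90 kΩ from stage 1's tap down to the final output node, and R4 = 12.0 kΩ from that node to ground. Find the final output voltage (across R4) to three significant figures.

Stage 2 presents R3+R4 = 15900 Ω as a load on stage 1's tap.
Stage 1's lower leg becomes R2‖(R3+R4) = 4763 Ω, so V_mid = 29.0 × 4763/4913 = 28.11 V.
Stage 2 is itself unloaded: V_out = V_mid × R4/(R3+R4) = 28.11 × 12000/15900 = 21.2 V.

V_out ≈ 21.2 V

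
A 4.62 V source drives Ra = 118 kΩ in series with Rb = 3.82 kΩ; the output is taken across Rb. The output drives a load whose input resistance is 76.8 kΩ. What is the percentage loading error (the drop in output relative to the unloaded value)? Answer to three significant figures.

The divider's output (Thévenin) resistance is Ra‖Rb = 3.700 kΩ.
Fractional drop under load = R_th/(R_th + R_L) = 3.700 / (3.700 + 76.8) = 0.04597.
So the output falls by 4.60 %.

4.60 %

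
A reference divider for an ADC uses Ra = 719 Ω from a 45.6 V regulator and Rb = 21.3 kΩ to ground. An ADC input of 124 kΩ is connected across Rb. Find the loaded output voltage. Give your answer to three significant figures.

V_out ≈ 43.9 V

The load sits in parallel with Rb: Rb‖R_L = (21300 × 124000) / (21300 + 124000) = 18180 Ω.
V_out = 45.6 × 18180 / (719 + 18180) = 45.6 × 18180/18900 = 43.9 V.
(Unloaded it would have been 44.1 V.)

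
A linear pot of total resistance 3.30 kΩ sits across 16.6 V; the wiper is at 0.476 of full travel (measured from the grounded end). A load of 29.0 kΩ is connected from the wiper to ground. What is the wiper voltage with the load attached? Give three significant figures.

V ≈ 7.68 V

The wiper splits the pot into (1−α)R = 1.729 kΩ above and αR = 1.571 kΩ below.
Lower section ‖ load = 1.490 kΩ.
V_wiper = 16.6 × 1.490/(1.729 + 1.490) = 7.68 V.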